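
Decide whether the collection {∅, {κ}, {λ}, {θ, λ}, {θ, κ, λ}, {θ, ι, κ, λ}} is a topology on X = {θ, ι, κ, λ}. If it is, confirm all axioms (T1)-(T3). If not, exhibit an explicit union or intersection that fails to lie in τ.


τ is NOT a topology on X.

Axiom (T1): ∅ ∈ τ? Yes; X ∈ τ? Yes.
Axiom (T2/T3): check pairwise unions and intersections of members of τ.
Counterexample for (T2): {κ} ∪ {λ} = {κ, λ} ∉ τ. Therefore τ is NOT a topology.


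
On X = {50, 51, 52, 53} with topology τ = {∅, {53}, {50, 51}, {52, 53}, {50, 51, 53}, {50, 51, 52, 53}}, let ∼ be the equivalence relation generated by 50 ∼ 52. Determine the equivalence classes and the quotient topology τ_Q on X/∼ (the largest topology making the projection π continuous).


X/∼ = {[50=52], [51], [53]}; |τ_Q| = 3.

Equivalence classes: [50=52], [51], [53].
Quotient map π: X → X/∼ sends 50 ↦ [50=52], 51 ↦ [51], 52 ↦ [50=52], 53 ↦ [53].
For each subset V ⊆ X/∼, compute π^{-1}(V) ⊆ X and check whether π^{-1}(V) ∈ τ. V is open in τ_Q iff π^{-1}(V) ∈ τ.
  V = {}: π^{-1}(V) = ∅ ∈ τ ✓.
  V = {[50=52]}: π^{-1}(V) = {50, 52} ∉ τ ✗.
  V = {[51]}: π^{-1}(V) = {51} ∉ τ ✗.
  V = {[50=52], [51]}: π^{-1}(V) = {50, 51, 52} ∉ τ ✗.
  V = {[53]}: π^{-1}(V) = {53} ∈ τ ✓.
  V = {[50=52], [53]}: π^{-1}(V) = {50, 52, 53} ∉ τ ✗.
  V = {[51], [53]}: π^{-1}(V) = {51, 53} ∉ τ ✗.
  V = {[50=52], [51], [53]}: π^{-1}(V) = {50, 51, 52, 53} ∈ τ ✓.
Open sets in the quotient: τ_Q = {{}, {[53]}, {[50=52], [51], [53]}} (3 elements).


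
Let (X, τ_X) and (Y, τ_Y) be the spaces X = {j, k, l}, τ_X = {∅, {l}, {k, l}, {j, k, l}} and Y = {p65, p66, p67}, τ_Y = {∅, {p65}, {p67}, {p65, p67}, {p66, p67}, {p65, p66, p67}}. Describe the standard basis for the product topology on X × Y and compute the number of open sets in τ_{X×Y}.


Basis B = {∅ × ∅, {l} × {p65}, {l} × {p67}, {k, l} × {p65}, {k, l} × {p67}, {l} × {p65, p67}, {l} × {p66, p67}, {j, k, l} × {p65}, {j, k, l} × {p67}, {l} × {p65, p66, p67}, {k, l} × {p65, p67}, {k, l} × {p66, p67}, {j, k, l} × {p65, p67}, {j, k, l} × {p66, p67}, {k, l} × {p65, p66, p67}, {j, k, l} × {p65, p66, p67}}; |τ_{X×Y}| = 40.

Enumerate products U × V with U ∈ τ_X, V ∈ τ_Y (deduplicated):
  ∅ × ∅ = {} (∅)
  {l} × {p65} = {(l,p65)}
  {l} × {p67} = {(l,p67)}
  {k, l} × {p65} = {(k,p65), (l,p65)}
  {k, l} × {p67} = {(k,p67), (l,p67)}
  {l} × {p65, p67} = {(l,p65), (l,p67)}
  {l} × {p66, p67} = {(l,p66), (l,p67)}
  {j, k, l} × {p65} = {(j,p65), (k,p65), (l,p65)}
  {j, k, l} × {p67} = {(j,p67), (k,p67), (l,p67)}
  {l} × {p65, p66, p67} = {(l,p65), (l,p66), (l,p67)}
  {k, l} × {p65, p67} = {(k,p65), (k,p67), (l,p65), (l,p67)}
  {k, l} × {p66, p67} = {(k,p66), (k,p67), (l,p66), (l,p67)}
  {j, k, l} × {p65, p67} = {(j,p65), (j,p67), (k,p65), (k,p67), (l,p65), (l,p67)}
  {j, k, l} × {p66, p67} = {(j,p66), (j,p67), (k,p66), (k,p67), (l,p66), (l,p67)}
  {k, l} × {p65, p66, p67} = {(k,p65), (k,p66), (k,p67), (l,p65), (l,p66), (l,p67)}
  {j, k, l} × {p65, p66, p67} = {(j,p65), (j,p66), (j,p67), (k,p65), (k,p66), (k,p67), (l,p65), (l,p66), (l,p67)}
These 16 distinct sets form the basis B.
Close under arbitrary unions to get τ_{X×Y}; counting gives |τ_{X×Y}| = 40.


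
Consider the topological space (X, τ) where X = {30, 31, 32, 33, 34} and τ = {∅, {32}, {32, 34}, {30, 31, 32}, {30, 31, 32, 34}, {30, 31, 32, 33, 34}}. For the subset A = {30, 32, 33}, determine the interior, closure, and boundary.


int(A) = {32}, cl(A) = {30, 31, 32, 33, 34}, ∂A = {30, 31, 33, 34}.

Closed sets in (X, τ) are complements of opens:
  closed(X, τ) = {∅, {33}, {33, 34}, {30, 31, 33}, {30, 31, 33, 34}, {30, 31, 32, 33, 34}}.
int(A) = ⋃ {U ∈ τ : U ⊆ A}. Opens contained in A: ∅, {32}.
Taking the union of these: int(A) = {32}.
cl(A) = ⋂ {C closed : A ⊆ C}. Closed sets containing A: {30, 31, 32, 33, 34}.
Intersecting these: cl(A) = {30, 31, 32, 33, 34}.
∂A = cl(A) ∖ int(A) = {30, 31, 32, 33, 34} ∖ {32} = {30, 31, 33, 34}.


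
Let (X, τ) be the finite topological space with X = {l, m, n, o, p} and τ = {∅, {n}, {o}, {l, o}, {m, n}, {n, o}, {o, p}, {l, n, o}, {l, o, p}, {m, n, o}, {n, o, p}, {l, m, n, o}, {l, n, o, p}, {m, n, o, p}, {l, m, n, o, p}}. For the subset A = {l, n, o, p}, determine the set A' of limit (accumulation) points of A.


A' = {l, m, p}

For each x ∈ X, list the open sets U ∈ τ with x ∈ U, then check whether U ∩ (A ∖ {x}) ≠ ∅ for every such U.
  x = l: opens ∋ x are {l, o}, {l, n, o}, {l, o, p}, {l, m, n, o}, {l, n, o, p}, {l, m, n, o, p}; each meets A ∖ {l}, so x IS a limit point.
  x = m: opens ∋ x are {m, n}, {m, n, o}, {l, m, n, o}, {m, n, o, p}, {l, m, n, o, p}; each meets A ∖ {m}, so x IS a limit point.
  x = n: open {n} ∋ x has {n} ∩ (A ∖ {n}) = ∅, so x is NOT a limit point.
  x = o: open {o} ∋ x has {o} ∩ (A ∖ {o}) = ∅, so x is NOT a limit point.
  x = p: opens ∋ x are {o, p}, {l, o, p}, {n, o, p}, {l, n, o, p}, {m, n, o, p}, {l, m, n, o, p}; each meets A ∖ {p}, so x IS a limit point.
Collecting: A' = {l, m, p}.


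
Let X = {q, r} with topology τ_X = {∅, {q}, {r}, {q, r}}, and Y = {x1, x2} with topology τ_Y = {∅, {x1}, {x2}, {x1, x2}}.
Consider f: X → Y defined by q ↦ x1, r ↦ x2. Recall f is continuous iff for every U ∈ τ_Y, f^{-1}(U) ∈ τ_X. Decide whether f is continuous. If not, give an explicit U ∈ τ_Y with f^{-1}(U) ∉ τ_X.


f IS continuous.

Compute f^{-1}(U) for each U ∈ τ_Y:
  U = ∅: f^{-1}(U) = ∅ ∈ τ_X ✓.
  U = {x1}: f^{-1}(U) = {q} ∈ τ_X ✓.
  U = {x2}: f^{-1}(U) = {r} ∈ τ_X ✓.
  U = {x1, x2}: f^{-1}(U) = {q, r} ∈ τ_X ✓.
Every preimage lies in τ_X, so f IS continuous.


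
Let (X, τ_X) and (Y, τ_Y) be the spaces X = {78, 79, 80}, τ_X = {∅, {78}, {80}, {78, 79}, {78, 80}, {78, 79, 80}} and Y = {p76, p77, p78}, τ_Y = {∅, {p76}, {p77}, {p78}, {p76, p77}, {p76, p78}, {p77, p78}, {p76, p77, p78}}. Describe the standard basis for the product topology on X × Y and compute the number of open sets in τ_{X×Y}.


Basis B = {∅ × ∅, {78} × {p76}, {78} × {p77}, {78} × {p78}, {80} × {p76}, {80} × {p77}, {80} × {p78}, {78} × {p76, p77}, {78} × {p76, p78}, {78, 79} × {p76}, {78, 80} × {p76}, {78} × {p77, p78}, {78, 79} × {p77}, {78, 80} × {p77}, {78, 79} × {p78}, {78, 80} × {p78}, {80} × {p76, p77}, {80} × {p76, p78}, {80} × {p77, p78}, {78} × {p76, p77, p78}, {78, 79, 80} × {p76}, {78, 79, 80} × {p77}, {78, 79, 80} × {p78}, {80} × {p76, p77, p78}, {78, 79} × {p76, p77}, {78, 80} × {p76, p77}, {78, 79} × {p76, p78}, {78, 80} × {p76, p78}, {78, 79} × {p77, p78}, {78, 80} × {p77, p78}, {78, 79} × {p76, p77, p78}, {78, 80} × {p76, p77, p78}, {78, 79, 80} × {p76, p77}, {78, 79, 80} × {p76, p78}, {78, 79, 80} × {p77, p78}, {78, 79, 80} × {p76, p77, p78}}; |τ_{X×Y}| = 216.

Enumerate products U × V with U ∈ τ_X, V ∈ τ_Y (deduplicated):
  ∅ × ∅ = {} (∅)
  {78} × {p76} = {(78,p76)}
  {78} × {p77} = {(78,p77)}
  {78} × {p78} = {(78,p78)}
  {80} × {p76} = {(80,p76)}
  {80} × {p77} = {(80,p77)}
  {80} × {p78} = {(80,p78)}
  {78} × {p76, p77} = {(78,p76), (78,p77)}
  {78} × {p76, p78} = {(78,p76), (78,p78)}
  {78, 79} × {p76} = {(78,p76), (79,p76)}
  {78, 80} × {p76} = {(78,p76), (80,p76)}
  {78} × {p77, p78} = {(78,p77), (78,p78)}
  {78, 79} × {p77} = {(78,p77), (79,p77)}
  {78, 80} × {p77} = {(78,p77), (80,p77)}
  {78, 79} × {p78} = {(78,p78), (79,p78)}
  {78, 80} × {p78} = {(78,p78), (80,p78)}
  {80} × {p76, p77} = {(80,p76), (80,p77)}
  {80} × {p76, p78} = {(80,p76), (80,p78)}
  {80} × {p77, p78} = {(80,p77), (80,p78)}
  {78} × {p76, p77, p78} = {(78,p76), (78,p77), (78,p78)}
  {78, 79, 80} × {p76} = {(78,p76), (79,p76), (80,p76)}
  {78, 79, 80} × {p77} = {(78,p77), (79,p77), (80,p77)}
  {78, 79, 80} × {p78} = {(78,p78), (79,p78), (80,p78)}
  {80} × {p76, p77, p78} = {(80,p76), (80,p77), (80,p78)}
  {78, 79} × {p76, p77} = {(78,p76), (78,p77), (79,p76), (79,p77)}
  {78, 80} × {p76, p77} = {(78,p76), (78,p77), (80,p76), (80,p77)}
  {78, 79} × {p76, p78} = {(78,p76), (78,p78), (79,p76), (79,p78)}
  {78, 80} × {p76, p78} = {(78,p76), (78,p78), (80,p76), (80,p78)}
  {78, 79} × {p77, p78} = {(78,p77), (78,p78), (79,p77), (79,p78)}
  {78, 80} × {p77, p78} = {(78,p77), (78,p78), (80,p77), (80,p78)}
  {78, 79} × {p76, p77, p78} = {(78,p76), (78,p77), (78,p78), (79,p76), (79,p77), (79,p78)}
  {78, 80} × {p76, p77, p78} = {(78,p76), (78,p77), (78,p78), (80,p76), (80,p77), (80,p78)}
  {78, 79, 80} × {p76, p77} = {(78,p76), (78,p77), (79,p76), (79,p77), (80,p76), (80,p77)}
  {78, 79, 80} × {p76, p78} = {(78,p76), (78,p78), (79,p76), (79,p78), (80,p76), (80,p78)}
  {78, 79, 80} × {p77, p78} = {(78,p77), (78,p78), (79,p77), (79,p78), (80,p77), (80,p78)}
  {78, 79, 80} × {p76, p77, p78} = {(78,p76), (78,p77), (78,p78), (79,p76), (79,p77), (79,p78), (80,p76), (80,p77), (80,p78)}
These 36 distinct sets form the basis B.
Close under arbitrary unions to get τ_{X×Y}; counting gives |τ_{X×Y}| = 216.


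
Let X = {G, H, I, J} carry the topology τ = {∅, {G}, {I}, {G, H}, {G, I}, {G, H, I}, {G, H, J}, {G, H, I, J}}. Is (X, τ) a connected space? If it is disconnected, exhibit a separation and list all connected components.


(X, τ) is disconnected; components = [{I}, {G, H, J}].

Find clopen sets (U ∈ τ with X ∖ U ∈ τ):
  U = ∅, X ∖ U = {G, H, I, J} — both open, so U is clopen.
  U = {I}, X ∖ U = {G, H, J} — both open, so U is clopen.
  U = {G, H, J}, X ∖ U = {I} — both open, so U is clopen.
  U = {G, H, I, J}, X ∖ U = ∅ — both open, so U is clopen.
Nontrivial clopen(s) exist: e.g. {G, H, J}. So (X, τ) is disconnected.
Compute connected components by grouping points that agree on all clopens:
  component: {I}
  component: {G, H, J}


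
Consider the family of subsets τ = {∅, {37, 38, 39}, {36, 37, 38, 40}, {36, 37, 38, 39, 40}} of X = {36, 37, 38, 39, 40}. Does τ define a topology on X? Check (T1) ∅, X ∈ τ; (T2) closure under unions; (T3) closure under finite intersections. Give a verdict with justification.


τ is NOT a topology on X.

Axiom (T1): ∅ ∈ τ? Yes; X ∈ τ? Yes.
Axiom (T2/T3): check pairwise unions and intersections of members of τ.
Counterexample for (T3): {37, 38, 39} ∩ {36, 37, 38, 40} = {37, 38} ∉ τ. Therefore τ is NOT a topology.


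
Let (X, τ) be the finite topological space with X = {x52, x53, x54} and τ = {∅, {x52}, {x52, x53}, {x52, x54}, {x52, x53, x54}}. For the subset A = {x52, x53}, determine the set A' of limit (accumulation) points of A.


A' = {x53, x54}

For each x ∈ X, list the open sets U ∈ τ with x ∈ U, then check whether U ∩ (A ∖ {x}) ≠ ∅ for every such U.
  x = x52: open {x52} ∋ x has {x52} ∩ (A ∖ {x52}) = ∅, so x is NOT a limit point.
  x = x53: opens ∋ x are {x52, x53}, {x52, x53, x54}; each meets A ∖ {x53}, so x IS a limit point.
  x = x54: opens ∋ x are {x52, x54}, {x52, x53, x54}; each meets A ∖ {x54}, so x IS a limit point.
Collecting: A' = {x53, x54}.


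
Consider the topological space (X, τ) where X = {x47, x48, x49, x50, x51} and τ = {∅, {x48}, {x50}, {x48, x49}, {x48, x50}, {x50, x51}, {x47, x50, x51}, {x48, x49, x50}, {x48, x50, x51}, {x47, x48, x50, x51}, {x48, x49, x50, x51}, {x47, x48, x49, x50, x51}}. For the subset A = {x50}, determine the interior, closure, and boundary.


int(A) = {x50}, cl(A) = {x47, x50, x51}, ∂A = {x47, x51}.

Closed sets in (X, τ) are complements of opens:
  closed(X, τ) = {∅, {x47}, {x49}, {x47, x49}, {x47, x51}, {x48, x49}, {x47, x48, x49}, {x47, x49, x51}, {x47, x50, x51}, {x47, x48, x49, x51}, {x47, x49, x50, x51}, {x47, x48, x49, x50, x51}}.
int(A) = ⋃ {U ∈ τ : U ⊆ A}. Opens contained in A: ∅, {x50}.
Taking the union of these: int(A) = {x50}.
cl(A) = ⋂ {C closed : A ⊆ C}. Closed sets containing A: {x47, x50, x51}, {x47, x49, x50, x51}, {x47, x48, x49, x50, x51}.
Intersecting these: cl(A) = {x47, x50, x51}.
∂A = cl(A) ∖ int(A) = {x47, x50, x51} ∖ {x50} = {x47, x51}.


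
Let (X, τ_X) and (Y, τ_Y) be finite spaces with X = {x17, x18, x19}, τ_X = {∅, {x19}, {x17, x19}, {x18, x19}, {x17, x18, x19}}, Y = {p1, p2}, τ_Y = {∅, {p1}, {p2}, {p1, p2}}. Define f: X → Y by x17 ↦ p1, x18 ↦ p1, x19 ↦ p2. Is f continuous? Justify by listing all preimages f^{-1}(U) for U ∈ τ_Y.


f is NOT continuous.

Compute f^{-1}(U) for each U ∈ τ_Y:
  U = ∅: f^{-1}(U) = ∅ ∈ τ_X ✓.
  U = {p1}: f^{-1}(U) = {x17, x18} ∉ τ_X ✗.
  U = {p2}: f^{-1}(U) = {x19} ∈ τ_X ✓.
  U = {p1, p2}: f^{-1}(U) = {x17, x18, x19} ∈ τ_X ✓.
Found U = {p1} with f^{-1}(U) = {x17, x18} not in τ_X. Therefore f is NOT continuous.


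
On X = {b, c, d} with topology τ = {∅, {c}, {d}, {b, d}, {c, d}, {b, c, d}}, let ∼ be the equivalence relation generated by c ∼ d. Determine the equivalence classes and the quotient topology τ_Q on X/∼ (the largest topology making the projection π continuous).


X/∼ = {[b], [c=d]}; |τ_Q| = 3.

Equivalence classes: [b], [c=d].
Quotient map π: X → X/∼ sends b ↦ [b], c ↦ [c=d], d ↦ [c=d].
For each subset V ⊆ X/∼, compute π^{-1}(V) ⊆ X and check whether π^{-1}(V) ∈ τ. V is open in τ_Q iff π^{-1}(V) ∈ τ.
  V = {}: π^{-1}(V) = ∅ ∈ τ ✓.
  V = {[b]}: π^{-1}(V) = {b} ∉ τ ✗.
  V = {[c=d]}: π^{-1}(V) = {c, d} ∈ τ ✓.
  V = {[b], [c=d]}: π^{-1}(V) = {b, c, d} ∈ τ ✓.
Open sets in the quotient: τ_Q = {{}, {[c=d]}, {[b], [c=d]}} (3 elements).


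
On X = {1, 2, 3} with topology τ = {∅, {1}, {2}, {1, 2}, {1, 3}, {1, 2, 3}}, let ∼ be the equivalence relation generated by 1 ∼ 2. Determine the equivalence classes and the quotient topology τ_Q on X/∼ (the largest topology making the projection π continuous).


X/∼ = {[1=2], [3]}; |τ_Q| = 3.

Equivalence classes: [1=2], [3].
Quotient map π: X → X/∼ sends 1 ↦ [1=2], 2 ↦ [1=2], 3 ↦ [3].
For each subset V ⊆ X/∼, compute π^{-1}(V) ⊆ X and check whether π^{-1}(V) ∈ τ. V is open in τ_Q iff π^{-1}(V) ∈ τ.
  V = {}: π^{-1}(V) = ∅ ∈ τ ✓.
  V = {[1=2]}: π^{-1}(V) = {1, 2} ∈ τ ✓.
  V = {[3]}: π^{-1}(V) = {3} ∉ τ ✗.
  V = {[1=2], [3]}: π^{-1}(V) = {1, 2, 3} ∈ τ ✓.
Open sets in the quotient: τ_Q = {{}, {[1=2]}, {[1=2], [3]}} (3 elements).


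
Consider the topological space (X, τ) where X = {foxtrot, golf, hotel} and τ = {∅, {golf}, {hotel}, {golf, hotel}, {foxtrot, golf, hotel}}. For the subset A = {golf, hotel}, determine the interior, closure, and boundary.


int(A) = {golf, hotel}, cl(A) = {foxtrot, golf, hotel}, ∂A = {foxtrot}.

Closed sets in (X, τ) are complements of opens:
  closed(X, τ) = {∅, {foxtrot}, {foxtrot, golf}, {foxtrot, hotel}, {foxtrot, golf, hotel}}.
int(A) = ⋃ {U ∈ τ : U ⊆ A}. Opens contained in A: ∅, {golf}, {hotel}, {golf, hotel}.
Taking the union of these: int(A) = {golf, hotel}.
cl(A) = ⋂ {C closed : A ⊆ C}. Closed sets containing A: {foxtrot, golf, hotel}.
Intersecting these: cl(A) = {foxtrot, golf, hotel}.
∂A = cl(A) ∖ int(A) = {foxtrot, golf, hotel} ∖ {golf, hotel} = {foxtrot}.


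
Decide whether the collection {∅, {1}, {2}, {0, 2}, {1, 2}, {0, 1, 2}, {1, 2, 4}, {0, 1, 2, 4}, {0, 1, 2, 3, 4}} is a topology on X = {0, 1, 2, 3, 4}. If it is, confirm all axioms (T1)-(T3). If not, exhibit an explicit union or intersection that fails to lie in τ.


τ IS a topology on X.

Axiom (T1): ∅ ∈ τ? Yes; X ∈ τ? Yes.
Axiom (T2/T3): check pairwise unions and intersections of members of τ.
All pairwise intersections and unions checked — each lies in τ. Therefore τ satisfies (T1), (T2), (T3): it IS a topology on X.


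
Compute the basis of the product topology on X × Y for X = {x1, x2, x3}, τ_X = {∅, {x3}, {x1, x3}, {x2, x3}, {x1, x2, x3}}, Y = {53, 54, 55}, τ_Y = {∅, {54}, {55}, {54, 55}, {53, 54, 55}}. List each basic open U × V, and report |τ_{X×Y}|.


Basis B = {∅ × ∅, {x3} × {54}, {x3} × {55}, {x1, x3} × {54}, {x1, x3} × {55}, {x2, x3} × {54}, {x2, x3} × {55}, {x3} × {54, 55}, {x1, x2, x3} × {54}, {x1, x2, x3} × {55}, {x3} × {53, 54, 55}, {x1, x3} × {54, 55}, {x2, x3} × {54, 55}, {x1, x3} × {53, 54, 55}, {x1, x2, x3} × {54, 55}, {x2, x3} × {53, 54, 55}, {x1, x2, x3} × {53, 54, 55}}; |τ_{X×Y}| = 50.

Enumerate products U × V with U ∈ τ_X, V ∈ τ_Y (deduplicated):
  ∅ × ∅ = {} (∅)
  {x3} × {54} = {(x3,54)}
  {x3} × {55} = {(x3,55)}
  {x1, x3} × {54} = {(x1,54), (x3,54)}
  {x1, x3} × {55} = {(x1,55), (x3,55)}
  {x2, x3} × {54} = {(x2,54), (x3,54)}
  {x2, x3} × {55} = {(x2,55), (x3,55)}
  {x3} × {54, 55} = {(x3,54), (x3,55)}
  {x1, x2, x3} × {54} = {(x1,54), (x2,54), (x3,54)}
  {x1, x2, x3} × {55} = {(x1,55), (x2,55), (x3,55)}
  {x3} × {53, 54, 55} = {(x3,53), (x3,54), (x3,55)}
  {x1, x3} × {54, 55} = {(x1,54), (x1,55), (x3,54), (x3,55)}
  {x2, x3} × {54, 55} = {(x2,54), (x2,55), (x3,54), (x3,55)}
  {x1, x3} × {53, 54, 55} = {(x1,53), (x1,54), (x1,55), (x3,53), (x3,54), (x3,55)}
  {x1, x2, x3} × {54, 55} = {(x1,54), (x1,55), (x2,54), (x2,55), (x3,54), (x3,55)}
  {x2, x3} × {53, 54, 55} = {(x2,53), (x2,54), (x2,55), (x3,53), (x3,54), (x3,55)}
  {x1, x2, x3} × {53, 54, 55} = {(x1,53), (x1,54), (x1,55), (x2,53), (x2,54), (x2,55), (x3,53), (x3,54), (x3,55)}
These 17 distinct sets form the basis B.
Close under arbitrary unions to get τ_{X×Y}; counting gives |τ_{X×Y}| = 50.


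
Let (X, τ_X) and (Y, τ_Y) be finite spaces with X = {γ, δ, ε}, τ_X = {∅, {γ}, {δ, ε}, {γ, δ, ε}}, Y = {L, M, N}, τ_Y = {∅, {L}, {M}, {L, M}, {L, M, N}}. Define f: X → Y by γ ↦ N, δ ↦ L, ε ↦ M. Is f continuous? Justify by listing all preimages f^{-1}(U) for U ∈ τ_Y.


f is NOT continuous.

Compute f^{-1}(U) for each U ∈ τ_Y:
  U = ∅: f^{-1}(U) = ∅ ∈ τ_X ✓.
  U = {L}: f^{-1}(U) = {δ} ∉ τ_X ✗.
  U = {M}: f^{-1}(U) = {ε} ∉ τ_X ✗.
  U = {L, M}: f^{-1}(U) = {δ, ε} ∈ τ_X ✓.
  U = {L, M, N}: f^{-1}(U) = {γ, δ, ε} ∈ τ_X ✓.
Found U = {L} with f^{-1}(U) = {δ} not in τ_X. Therefore f is NOT continuous.


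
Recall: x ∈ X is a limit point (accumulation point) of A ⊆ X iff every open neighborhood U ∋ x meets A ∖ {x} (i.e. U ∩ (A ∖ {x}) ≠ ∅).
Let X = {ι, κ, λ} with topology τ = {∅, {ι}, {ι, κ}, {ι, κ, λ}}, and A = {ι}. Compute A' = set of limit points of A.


A' = {κ, λ}

For each x ∈ X, list the open sets U ∈ τ with x ∈ U, then check whether U ∩ (A ∖ {x}) ≠ ∅ for every such U.
  x = ι: open {ι} ∋ x has {ι} ∩ (A ∖ {ι}) = ∅, so x is NOT a limit point.
  x = κ: opens ∋ x are {ι, κ}, {ι, κ, λ}; each meets A ∖ {κ}, so x IS a limit point.
  x = λ: opens ∋ x are {ι, κ, λ}; each meets A ∖ {λ}, so x IS a limit point.
Collecting: A' = {κ, λ}.


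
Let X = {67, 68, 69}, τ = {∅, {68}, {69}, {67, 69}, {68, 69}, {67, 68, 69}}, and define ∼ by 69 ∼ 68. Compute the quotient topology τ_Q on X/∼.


X/∼ = {[67], [68=69]}; |τ_Q| = 3.

Equivalence classes: [67], [68=69].
Quotient map π: X → X/∼ sends 67 ↦ [67], 68 ↦ [68=69], 69 ↦ [68=69].
For each subset V ⊆ X/∼, compute π^{-1}(V) ⊆ X and check whether π^{-1}(V) ∈ τ. V is open in τ_Q iff π^{-1}(V) ∈ τ.
  V = {}: π^{-1}(V) = ∅ ∈ τ ✓.
  V = {[67]}: π^{-1}(V) = {67} ∉ τ ✗.
  V = {[68=69]}: π^{-1}(V) = {68, 69} ∈ τ ✓.
  V = {[67], [68=69]}: π^{-1}(V) = {67, 68, 69} ∈ τ ✓.
Open sets in the quotient: τ_Q = {{}, {[68=69]}, {[67], [68=69]}} (3 elements).


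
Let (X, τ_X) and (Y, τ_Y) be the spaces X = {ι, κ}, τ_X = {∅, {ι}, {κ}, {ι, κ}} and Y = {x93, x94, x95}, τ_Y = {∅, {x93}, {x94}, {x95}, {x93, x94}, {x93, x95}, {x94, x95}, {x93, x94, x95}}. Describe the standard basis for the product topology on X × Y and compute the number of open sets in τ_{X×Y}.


Basis B = {∅ × ∅, {ι} × {x93}, {ι} × {x94}, {ι} × {x95}, {κ} × {x93}, {κ} × {x94}, {κ} × {x95}, {ι} × {x93, x94}, {ι} × {x93, x95}, {ι, κ} × {x93}, {ι} × {x94, x95}, {ι, κ} × {x94}, {ι, κ} × {x95}, {κ} × {x93, x94}, {κ} × {x93, x95}, {κ} × {x94, x95}, {ι} × {x93, x94, x95}, {κ} × {x93, x94, x95}, {ι, κ} × {x93, x94}, {ι, κ} × {x93, x95}, {ι, κ} × {x94, x95}, {ι, κ} × {x93, x94, x95}}; |τ_{X×Y}| = 64.

Enumerate products U × V with U ∈ τ_X, V ∈ τ_Y (deduplicated):
  ∅ × ∅ = {} (∅)
  {ι} × {x93} = {(ι,x93)}
  {ι} × {x94} = {(ι,x94)}
  {ι} × {x95} = {(ι,x95)}
  {κ} × {x93} = {(κ,x93)}
  {κ} × {x94} = {(κ,x94)}
  {κ} × {x95} = {(κ,x95)}
  {ι} × {x93, x94} = {(ι,x93), (ι,x94)}
  {ι} × {x93, x95} = {(ι,x93), (ι,x95)}
  {ι, κ} × {x93} = {(ι,x93), (κ,x93)}
  {ι} × {x94, x95} = {(ι,x94), (ι,x95)}
  {ι, κ} × {x94} = {(ι,x94), (κ,x94)}
  {ι, κ} × {x95} = {(ι,x95), (κ,x95)}
  {κ} × {x93, x94} = {(κ,x93), (κ,x94)}
  {κ} × {x93, x95} = {(κ,x93), (κ,x95)}
  {κ} × {x94, x95} = {(κ,x94), (κ,x95)}
  {ι} × {x93, x94, x95} = {(ι,x93), (ι,x94), (ι,x95)}
  {κ} × {x93, x94, x95} = {(κ,x93), (κ,x94), (κ,x95)}
  {ι, κ} × {x93, x94} = {(ι,x93), (ι,x94), (κ,x93), (κ,x94)}
  {ι, κ} × {x93, x95} = {(ι,x93), (ι,x95), (κ,x93), (κ,x95)}
  {ι, κ} × {x94, x95} = {(ι,x94), (ι,x95), (κ,x94), (κ,x95)}
  {ι, κ} × {x93, x94, x95} = {(ι,x93), (ι,x94), (ι,x95), (κ,x93), (κ,x94), (κ,x95)}
These 22 distinct sets form the basis B.
Close under arbitrary unions to get τ_{X×Y}; counting gives |τ_{X×Y}| = 64.


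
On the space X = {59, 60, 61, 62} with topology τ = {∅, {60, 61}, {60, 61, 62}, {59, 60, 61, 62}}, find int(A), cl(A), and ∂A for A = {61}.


int(A) = ∅, cl(A) = {59, 60, 61, 62}, ∂A = {59, 60, 61, 62}.

Closed sets in (X, τ) are complements of opens:
  closed(X, τ) = {∅, {59}, {59, 62}, {59, 60, 61, 62}}.
int(A) = ⋃ {U ∈ τ : U ⊆ A}. Opens contained in A: ∅.
Taking the union of these: int(A) = ∅.
cl(A) = ⋂ {C closed : A ⊆ C}. Closed sets containing A: {59, 60, 61, 62}.
Intersecting these: cl(A) = {59, 60, 61, 62}.
∂A = cl(A) ∖ int(A) = {59, 60, 61, 62} ∖ ∅ = {59, 60, 61, 62}.


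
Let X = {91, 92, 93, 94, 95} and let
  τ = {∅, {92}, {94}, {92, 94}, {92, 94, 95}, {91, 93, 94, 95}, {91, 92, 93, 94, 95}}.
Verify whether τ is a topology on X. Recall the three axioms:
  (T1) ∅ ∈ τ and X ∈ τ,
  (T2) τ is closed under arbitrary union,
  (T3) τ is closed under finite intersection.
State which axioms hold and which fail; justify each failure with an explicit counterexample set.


τ is NOT a topology on X.

Axiom (T1): ∅ ∈ τ? Yes; X ∈ τ? Yes.
Axiom (T2/T3): check pairwise unions and intersections of members of τ.
Counterexample for (T3): {92, 94, 95} ∩ {91, 93, 94, 95} = {94, 95} ∉ τ. Therefore τ is NOT a topology.


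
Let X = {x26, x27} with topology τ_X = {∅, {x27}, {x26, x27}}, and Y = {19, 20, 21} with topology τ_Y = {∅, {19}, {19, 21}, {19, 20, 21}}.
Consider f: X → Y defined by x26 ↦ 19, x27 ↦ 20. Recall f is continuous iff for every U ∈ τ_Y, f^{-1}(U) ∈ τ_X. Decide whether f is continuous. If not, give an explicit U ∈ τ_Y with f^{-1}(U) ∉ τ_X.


f is NOT continuous.

Compute f^{-1}(U) for each U ∈ τ_Y:
  U = ∅: f^{-1}(U) = ∅ ∈ τ_X ✓.
  U = {19}: f^{-1}(U) = {x26} ∉ τ_X ✗.
  U = {19, 21}: f^{-1}(U) = {x26} ∉ τ_X ✗.
  U = {19, 20, 21}: f^{-1}(U) = {x26, x27} ∈ τ_X ✓.
Found U = {19} with f^{-1}(U) = {x26} not in τ_X. Therefore f is NOT continuous.


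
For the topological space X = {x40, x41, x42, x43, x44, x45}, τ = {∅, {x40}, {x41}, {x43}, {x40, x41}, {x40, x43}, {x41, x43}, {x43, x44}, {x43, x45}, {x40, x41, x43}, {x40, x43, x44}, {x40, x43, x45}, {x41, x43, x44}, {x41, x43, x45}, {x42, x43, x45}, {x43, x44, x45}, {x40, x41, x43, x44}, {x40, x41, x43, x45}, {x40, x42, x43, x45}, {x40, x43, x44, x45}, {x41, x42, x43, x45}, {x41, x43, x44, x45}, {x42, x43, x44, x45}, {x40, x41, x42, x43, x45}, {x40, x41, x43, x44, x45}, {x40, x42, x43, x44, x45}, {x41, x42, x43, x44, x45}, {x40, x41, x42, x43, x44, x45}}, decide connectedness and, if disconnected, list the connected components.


(X, τ) is disconnected; components = [{x40}, {x41}, {x42, x43, x44, x45}].

Find clopen sets (U ∈ τ with X ∖ U ∈ τ):
  U = ∅, X ∖ U = {x40, x41, x42, x43, x44, x45} — both open, so U is clopen.
  U = {x40}, X ∖ U = {x41, x42, x43, x44, x45} — both open, so U is clopen.
  U = {x41}, X ∖ U = {x40, x42, x43, x44, x45} — both open, so U is clopen.
  U = {x40, x41}, X ∖ U = {x42, x43, x44, x45} — both open, so U is clopen.
  U = {x42, x43, x44, x45}, X ∖ U = {x40, x41} — both open, so U is clopen.
  U = {x40, x42, x43, x44, x45}, X ∖ U = {x41} — both open, so U is clopen.
  U = {x41, x42, x43, x44, x45}, X ∖ U = {x40} — both open, so U is clopen.
  U = {x40, x41, x42, x43, x44, x45}, X ∖ U = ∅ — both open, so U is clopen.
Nontrivial clopen(s) exist: e.g. {x40, x41}. So (X, τ) is disconnected.
Compute connected components by grouping points that agree on all clopens:
  component: {x40}
  component: {x41}
  component: {x42, x43, x44, x45}


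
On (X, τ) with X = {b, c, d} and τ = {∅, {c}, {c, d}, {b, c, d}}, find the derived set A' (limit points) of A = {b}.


A' = ∅

For each x ∈ X, list the open sets U ∈ τ with x ∈ U, then check whether U ∩ (A ∖ {x}) ≠ ∅ for every such U.
  x = b: open {b, c, d} ∋ x has {b, c, d} ∩ (A ∖ {b}) = ∅, so x is NOT a limit point.
  x = c: open {c} ∋ x has {c} ∩ (A ∖ {c}) = ∅, so x is NOT a limit point.
  x = d: open {c, d} ∋ x has {c, d} ∩ (A ∖ {d}) = ∅, so x is NOT a limit point.
Collecting: A' = ∅.


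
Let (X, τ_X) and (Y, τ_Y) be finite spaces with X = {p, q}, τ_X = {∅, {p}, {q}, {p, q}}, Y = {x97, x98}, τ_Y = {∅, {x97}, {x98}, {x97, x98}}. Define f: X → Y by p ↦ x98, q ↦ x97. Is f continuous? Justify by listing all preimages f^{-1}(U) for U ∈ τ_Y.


f IS continuous.

Compute f^{-1}(U) for each U ∈ τ_Y:
  U = ∅: f^{-1}(U) = ∅ ∈ τ_X ✓.
  U = {x97}: f^{-1}(U) = {q} ∈ τ_X ✓.
  U = {x98}: f^{-1}(U) = {p} ∈ τ_X ✓.
  U = {x97, x98}: f^{-1}(U) = {p, q} ∈ τ_X ✓.
Every preimage lies in τ_X, so f IS continuous.


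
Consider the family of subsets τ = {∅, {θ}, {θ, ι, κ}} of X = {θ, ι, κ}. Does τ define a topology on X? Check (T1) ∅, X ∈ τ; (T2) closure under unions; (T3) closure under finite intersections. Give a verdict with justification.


τ IS a topology on X.

Axiom (T1): ∅ ∈ τ? Yes; X ∈ τ? Yes.
Axiom (T2/T3): check pairwise unions and intersections of members of τ.
All pairwise intersections and unions checked — each lies in τ. Therefore τ satisfies (T1), (T2), (T3): it IS a topology on X.


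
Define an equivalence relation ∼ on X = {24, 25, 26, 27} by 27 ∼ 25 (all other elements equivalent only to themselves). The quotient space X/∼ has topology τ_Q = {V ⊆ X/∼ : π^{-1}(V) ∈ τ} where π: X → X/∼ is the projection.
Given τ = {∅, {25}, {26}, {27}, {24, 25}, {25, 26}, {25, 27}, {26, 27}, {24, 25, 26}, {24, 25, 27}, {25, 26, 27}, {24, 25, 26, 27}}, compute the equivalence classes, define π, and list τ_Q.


X/∼ = {[24], [25=27], [26]}; |τ_Q| = 6.

Equivalence classes: [24], [25=27], [26].
Quotient map π: X → X/∼ sends 24 ↦ [24], 25 ↦ [25=27], 26 ↦ [26], 27 ↦ [25=27].
For each subset V ⊆ X/∼, compute π^{-1}(V) ⊆ X and check whether π^{-1}(V) ∈ τ. V is open in τ_Q iff π^{-1}(V) ∈ τ.
  V = {}: π^{-1}(V) = ∅ ∈ τ ✓.
  V = {[24]}: π^{-1}(V) = {24} ∉ τ ✗.
  V = {[25=27]}: π^{-1}(V) = {25, 27} ∈ τ ✓.
  V = {[24], [25=27]}: π^{-1}(V) = {24, 25, 27} ∈ τ ✓.
  V = {[26]}: π^{-1}(V) = {26} ∈ τ ✓.
  V = {[24], [26]}: π^{-1}(V) = {24, 26} ∉ τ ✗.
  V = {[25=27], [26]}: π^{-1}(V) = {25, 26, 27} ∈ τ ✓.
  V = {[24], [25=27], [26]}: π^{-1}(V) = {24, 25, 26, 27} ∈ τ ✓.
Open sets in the quotient: τ_Q = {{}, {[25=27]}, {[24], [25=27]}, {[26]}, {[25=27], [26]}, {[24], [25=27], [26]}} (6 elements).


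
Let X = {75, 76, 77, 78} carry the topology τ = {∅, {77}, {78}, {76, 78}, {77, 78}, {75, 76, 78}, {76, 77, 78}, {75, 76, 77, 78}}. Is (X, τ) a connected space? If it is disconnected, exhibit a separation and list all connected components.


(X, τ) is disconnected; components = [{77}, {75, 76, 78}].

Find clopen sets (U ∈ τ with X ∖ U ∈ τ):
  U = ∅, X ∖ U = {75, 76, 77, 78} — both open, so U is clopen.
  U = {77}, X ∖ U = {75, 76, 78} — both open, so U is clopen.
  U = {75, 76, 78}, X ∖ U = {77} — both open, so U is clopen.
  U = {75, 76, 77, 78}, X ∖ U = ∅ — both open, so U is clopen.
Nontrivial clopen(s) exist: e.g. {75, 76, 78}. So (X, τ) is disconnected.
Compute connected components by grouping points that agree on all clopens:
  component: {77}
  component: {75, 76, 78}


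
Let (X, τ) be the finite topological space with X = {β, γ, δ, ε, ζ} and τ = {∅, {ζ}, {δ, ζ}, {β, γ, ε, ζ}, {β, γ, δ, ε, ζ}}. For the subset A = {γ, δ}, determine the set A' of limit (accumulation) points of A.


A' = {β, ε}

For each x ∈ X, list the open sets U ∈ τ with x ∈ U, then check whether U ∩ (A ∖ {x}) ≠ ∅ for every such U.
  x = β: opens ∋ x are {β, γ, ε, ζ}, {β, γ, δ, ε, ζ}; each meets A ∖ {β}, so x IS a limit point.
  x = γ: open {β, γ, ε, ζ} ∋ x has {β, γ, ε, ζ} ∩ (A ∖ {γ}) = ∅, so x is NOT a limit point.
  x = δ: open {δ, ζ} ∋ x has {δ, ζ} ∩ (A ∖ {δ}) = ∅, so x is NOT a limit point.
  x = ε: opens ∋ x are {β, γ, ε, ζ}, {β, γ, δ, ε, ζ}; each meets A ∖ {ε}, so x IS a limit point.
  x = ζ: open {ζ} ∋ x has {ζ} ∩ (A ∖ {ζ}) = ∅, so x is NOT a limit point.
Collecting: A' = {β, ε}.


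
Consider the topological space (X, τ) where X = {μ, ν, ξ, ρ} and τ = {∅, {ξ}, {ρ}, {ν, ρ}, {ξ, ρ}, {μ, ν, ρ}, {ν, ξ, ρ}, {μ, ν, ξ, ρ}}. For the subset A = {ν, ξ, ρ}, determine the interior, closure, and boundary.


int(A) = {ν, ξ, ρ}, cl(A) = {μ, ν, ξ, ρ}, ∂A = {μ}.

Closed sets in (X, τ) are complements of opens:
  closed(X, τ) = {∅, {μ}, {ξ}, {μ, ν}, {μ, ξ}, {μ, ν, ξ}, {μ, ν, ρ}, {μ, ν, ξ, ρ}}.
int(A) = ⋃ {U ∈ τ : U ⊆ A}. Opens contained in A: ∅, {ξ}, {ρ}, {ν, ρ}, {ξ, ρ}, {ν, ξ, ρ}.
Taking the union of these: int(A) = {ν, ξ, ρ}.
cl(A) = ⋂ {C closed : A ⊆ C}. Closed sets containing A: {μ, ν, ξ, ρ}.
Intersecting these: cl(A) = {μ, ν, ξ, ρ}.
∂A = cl(A) ∖ int(A) = {μ, ν, ξ, ρ} ∖ {ν, ξ, ρ} = {μ}.


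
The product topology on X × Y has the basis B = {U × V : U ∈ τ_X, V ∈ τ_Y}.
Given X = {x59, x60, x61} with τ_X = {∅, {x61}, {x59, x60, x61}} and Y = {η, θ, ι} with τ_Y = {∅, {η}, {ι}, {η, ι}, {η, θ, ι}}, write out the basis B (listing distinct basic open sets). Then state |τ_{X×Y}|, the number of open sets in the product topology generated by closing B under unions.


Basis B = {∅ × ∅, {x61} × {η}, {x61} × {ι}, {x61} × {η, ι}, {x59, x60, x61} × {η}, {x59, x60, x61} × {ι}, {x61} × {η, θ, ι}, {x59, x60, x61} × {η, ι}, {x59, x60, x61} × {η, θ, ι}}; |τ_{X×Y}| = 14.

Enumerate products U × V with U ∈ τ_X, V ∈ τ_Y (deduplicated):
  ∅ × ∅ = {} (∅)
  {x61} × {η} = {(x61,η)}
  {x61} × {ι} = {(x61,ι)}
  {x61} × {η, ι} = {(x61,η), (x61,ι)}
  {x59, x60, x61} × {η} = {(x59,η), (x60,η), (x61,η)}
  {x59, x60, x61} × {ι} = {(x59,ι), (x60,ι), (x61,ι)}
  {x61} × {η, θ, ι} = {(x61,η), (x61,θ), (x61,ι)}
  {x59, x60, x61} × {η, ι} = {(x59,η), (x59,ι), (x60,η), (x60,ι), (x61,η), (x61,ι)}
  {x59, x60, x61} × {η, θ, ι} = {(x59,η), (x59,θ), (x59,ι), (x60,η), (x60,θ), (x60,ι), (x61,η), (x61,θ), (x61,ι)}
These 9 distinct sets form the basis B.
Close under arbitrary unions to get τ_{X×Y}; counting gives |τ_{X×Y}| = 14.


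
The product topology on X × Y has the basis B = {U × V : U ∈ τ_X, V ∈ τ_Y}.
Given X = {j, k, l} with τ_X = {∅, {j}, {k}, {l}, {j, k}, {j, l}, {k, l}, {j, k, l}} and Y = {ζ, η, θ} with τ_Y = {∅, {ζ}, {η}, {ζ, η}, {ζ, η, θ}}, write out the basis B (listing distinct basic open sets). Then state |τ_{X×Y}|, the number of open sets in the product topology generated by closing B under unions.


Basis B = {∅ × ∅, {j} × {ζ}, {j} × {η}, {k} × {ζ}, {k} × {η}, {l} × {ζ}, {l} × {η}, {j} × {ζ, η}, {j, k} × {ζ}, {j, l} × {ζ}, {j, k} × {η}, {j, l} × {η}, {k} × {ζ, η}, {k, l} × {ζ}, {k, l} × {η}, {l} × {ζ, η}, {j} × {ζ, η, θ}, {j, k, l} × {ζ}, {j, k, l} × {η}, {k} × {ζ, η, θ}, {l} × {ζ, η, θ}, {j, k} × {ζ, η}, {j, l} × {ζ, η}, {k, l} × {ζ, η}, {j, k} × {ζ, η, θ}, {j, l} × {ζ, η, θ}, {j, k, l} × {ζ, η}, {k, l} × {ζ, η, θ}, {j, k, l} × {ζ, η, θ}}; |τ_{X×Y}| = 125.

Enumerate products U × V with U ∈ τ_X, V ∈ τ_Y (deduplicated):
  ∅ × ∅ = {} (∅)
  {j} × {ζ} = {(j,ζ)}
  {j} × {η} = {(j,η)}
  {k} × {ζ} = {(k,ζ)}
  {k} × {η} = {(k,η)}
  {l} × {ζ} = {(l,ζ)}
  {l} × {η} = {(l,η)}
  {j} × {ζ, η} = {(j,ζ), (j,η)}
  {j, k} × {ζ} = {(j,ζ), (k,ζ)}
  {j, l} × {ζ} = {(j,ζ), (l,ζ)}
  {j, k} × {η} = {(j,η), (k,η)}
  {j, l} × {η} = {(j,η), (l,η)}
  {k} × {ζ, η} = {(k,ζ), (k,η)}
  {k, l} × {ζ} = {(k,ζ), (l,ζ)}
  {k, l} × {η} = {(k,η), (l,η)}
  {l} × {ζ, η} = {(l,ζ), (l,η)}
  {j} × {ζ, η, θ} = {(j,ζ), (j,η), (j,θ)}
  {j, k, l} × {ζ} = {(j,ζ), (k,ζ), (l,ζ)}
  {j, k, l} × {η} = {(j,η), (k,η), (l,η)}
  {k} × {ζ, η, θ} = {(k,ζ), (k,η), (k,θ)}
  {l} × {ζ, η, θ} = {(l,ζ), (l,η), (l,θ)}
  {j, k} × {ζ, η} = {(j,ζ), (j,η), (k,ζ), (k,η)}
  {j, l} × {ζ, η} = {(j,ζ), (j,η), (l,ζ), (l,η)}
  {k, l} × {ζ, η} = {(k,ζ), (k,η), (l,ζ), (l,η)}
  {j, k} × {ζ, η, θ} = {(j,ζ), (j,η), (j,θ), (k,ζ), (k,η), (k,θ)}
  {j, l} × {ζ, η, θ} = {(j,ζ), (j,η), (j,θ), (l,ζ), (l,η), (l,θ)}
  {j, k, l} × {ζ, η} = {(j,ζ), (j,η), (k,ζ), (k,η), (l,ζ), (l,η)}
  {k, l} × {ζ, η, θ} = {(k,ζ), (k,η), (k,θ), (l,ζ), (l,η), (l,θ)}
  {j, k, l} × {ζ, η, θ} = {(j,ζ), (j,η), (j,θ), (k,ζ), (k,η), (k,θ), (l,ζ), (l,η), (l,θ)}
These 29 distinct sets form the basis B.
Close under arbitrary unions to get τ_{X×Y}; counting gives |τ_{X×Y}| = 125.


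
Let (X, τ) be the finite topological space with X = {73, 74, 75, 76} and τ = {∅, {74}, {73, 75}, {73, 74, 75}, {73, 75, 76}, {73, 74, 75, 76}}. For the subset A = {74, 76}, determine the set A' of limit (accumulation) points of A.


A' = ∅

For each x ∈ X, list the open sets U ∈ τ with x ∈ U, then check whether U ∩ (A ∖ {x}) ≠ ∅ for every such U.
  x = 73: open {73, 75} ∋ x has {73, 75} ∩ (A ∖ {73}) = ∅, so x is NOT a limit point.
  x = 74: open {74} ∋ x has {74} ∩ (A ∖ {74}) = ∅, so x is NOT a limit point.
  x = 75: open {73, 75} ∋ x has {73, 75} ∩ (A ∖ {75}) = ∅, so x is NOT a limit point.
  x = 76: open {73, 75, 76} ∋ x has {73, 75, 76} ∩ (A ∖ {76}) = ∅, so x is NOT a limit point.
Collecting: A' = ∅.


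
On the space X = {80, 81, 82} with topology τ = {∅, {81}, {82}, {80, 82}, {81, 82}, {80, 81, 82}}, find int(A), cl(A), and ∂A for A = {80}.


int(A) = ∅, cl(A) = {80}, ∂A = {80}.

Closed sets in (X, τ) are complements of opens:
  closed(X, τ) = {∅, {80}, {81}, {80, 81}, {80, 82}, {80, 81, 82}}.
int(A) = ⋃ {U ∈ τ : U ⊆ A}. Opens contained in A: ∅.
Taking the union of these: int(A) = ∅.
cl(A) = ⋂ {C closed : A ⊆ C}. Closed sets containing A: {80}, {80, 81}, {80, 82}, {80, 81, 82}.
Intersecting these: cl(A) = {80}.
∂A = cl(A) ∖ int(A) = {80} ∖ ∅ = {80}.


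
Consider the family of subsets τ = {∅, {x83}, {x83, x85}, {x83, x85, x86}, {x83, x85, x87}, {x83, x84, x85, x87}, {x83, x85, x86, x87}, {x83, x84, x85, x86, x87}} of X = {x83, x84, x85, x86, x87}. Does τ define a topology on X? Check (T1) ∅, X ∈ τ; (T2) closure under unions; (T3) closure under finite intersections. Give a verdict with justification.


τ IS a topology on X.

Axiom (T1): ∅ ∈ τ? Yes; X ∈ τ? Yes.
Axiom (T2/T3): check pairwise unions and intersections of members of τ.
All pairwise intersections and unions checked — each lies in τ. Therefore τ satisfies (T1), (T2), (T3): it IS a topology on X.


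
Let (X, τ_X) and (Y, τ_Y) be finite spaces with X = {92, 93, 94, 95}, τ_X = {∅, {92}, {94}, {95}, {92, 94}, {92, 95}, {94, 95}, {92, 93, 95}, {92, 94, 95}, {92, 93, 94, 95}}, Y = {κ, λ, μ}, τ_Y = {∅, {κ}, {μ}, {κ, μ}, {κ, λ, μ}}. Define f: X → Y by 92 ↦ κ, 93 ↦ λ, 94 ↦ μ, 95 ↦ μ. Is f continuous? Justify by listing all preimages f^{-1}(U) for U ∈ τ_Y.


f IS continuous.

Compute f^{-1}(U) for each U ∈ τ_Y:
  U = ∅: f^{-1}(U) = ∅ ∈ τ_X ✓.
  U = {κ}: f^{-1}(U) = {92} ∈ τ_X ✓.
  U = {μ}: f^{-1}(U) = {94, 95} ∈ τ_X ✓.
  U = {κ, μ}: f^{-1}(U) = {92, 94, 95} ∈ τ_X ✓.
  U = {κ, λ, μ}: f^{-1}(U) = {92, 93, 94, 95} ∈ τ_X ✓.
Every preimage lies in τ_X, so f IS continuous.


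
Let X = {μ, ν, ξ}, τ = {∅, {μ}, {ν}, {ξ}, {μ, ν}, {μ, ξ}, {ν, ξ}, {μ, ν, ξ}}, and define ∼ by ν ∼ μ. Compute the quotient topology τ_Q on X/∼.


X/∼ = {[μ=ν], [ξ]}; |τ_Q| = 4.

Equivalence classes: [μ=ν], [ξ].
Quotient map π: X → X/∼ sends μ ↦ [μ=ν], ν ↦ [μ=ν], ξ ↦ [ξ].
For each subset V ⊆ X/∼, compute π^{-1}(V) ⊆ X and check whether π^{-1}(V) ∈ τ. V is open in τ_Q iff π^{-1}(V) ∈ τ.
  V = {}: π^{-1}(V) = ∅ ∈ τ ✓.
  V = {[μ=ν]}: π^{-1}(V) = {μ, ν} ∈ τ ✓.
  V = {[ξ]}: π^{-1}(V) = {ξ} ∈ τ ✓.
  V = {[μ=ν], [ξ]}: π^{-1}(V) = {μ, ν, ξ} ∈ τ ✓.
Open sets in the quotient: τ_Q = {{}, {[μ=ν]}, {[ξ]}, {[μ=ν], [ξ]}} (4 elements).


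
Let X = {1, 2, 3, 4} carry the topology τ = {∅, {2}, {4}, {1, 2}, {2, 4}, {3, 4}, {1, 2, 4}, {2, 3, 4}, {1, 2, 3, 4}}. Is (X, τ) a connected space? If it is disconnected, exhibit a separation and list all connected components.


(X, τ) is disconnected; components = [{1, 2}, {3, 4}].

Find clopen sets (U ∈ τ with X ∖ U ∈ τ):
  U = ∅, X ∖ U = {1, 2, 3, 4} — both open, so U is clopen.
  U = {1, 2}, X ∖ U = {3, 4} — both open, so U is clopen.
  U = {3, 4}, X ∖ U = {1, 2} — both open, so U is clopen.
  U = {1, 2, 3, 4}, X ∖ U = ∅ — both open, so U is clopen.
Nontrivial clopen(s) exist: e.g. {3, 4}. So (X, τ) is disconnected.
Compute connected components by grouping points that agree on all clopens:
  component: {1, 2}
  component: {3, 4}


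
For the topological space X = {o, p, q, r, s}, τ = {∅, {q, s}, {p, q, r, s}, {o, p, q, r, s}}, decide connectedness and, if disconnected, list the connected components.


(X, τ) is connected.

Find clopen sets (U ∈ τ with X ∖ U ∈ τ):
  U = ∅, X ∖ U = {o, p, q, r, s} — both open, so U is clopen.
  U = {o, p, q, r, s}, X ∖ U = ∅ — both open, so U is clopen.
Only trivial clopens (∅ and X) exist, so (X, τ) is connected.
Compute connected components by grouping points that agree on all clopens:
  component: {o, p, q, r, s}


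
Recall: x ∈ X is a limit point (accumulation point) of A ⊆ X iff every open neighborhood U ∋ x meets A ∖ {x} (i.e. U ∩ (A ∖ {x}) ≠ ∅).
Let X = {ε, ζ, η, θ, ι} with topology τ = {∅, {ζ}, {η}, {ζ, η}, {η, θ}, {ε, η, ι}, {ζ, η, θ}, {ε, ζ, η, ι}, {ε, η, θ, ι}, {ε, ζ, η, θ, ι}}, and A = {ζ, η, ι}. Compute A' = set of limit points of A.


A' = {ε, θ, ι}

For each x ∈ X, list the open sets U ∈ τ with x ∈ U, then check whether U ∩ (A ∖ {x}) ≠ ∅ for every such U.
  x = ε: opens ∋ x are {ε, η, ι}, {ε, ζ, η, ι}, {ε, η, θ, ι}, {ε, ζ, η, θ, ι}; each meets A ∖ {ε}, so x IS a limit point.
  x = ζ: open {ζ} ∋ x has {ζ} ∩ (A ∖ {ζ}) = ∅, so x is NOT a limit point.
  x = η: open {η} ∋ x has {η} ∩ (A ∖ {η}) = ∅, so x is NOT a limit point.
  x = θ: opens ∋ x are {η, θ}, {ζ, η, θ}, {ε, η, θ, ι}, {ε, ζ, η, θ, ι}; each meets A ∖ {θ}, so x IS a limit point.
  x = ι: opens ∋ x are {ε, η, ι}, {ε, ζ, η, ι}, {ε, η, θ, ι}, {ε, ζ, η, θ, ι}; each meets A ∖ {ι}, so x IS a limit point.
Collecting: A' = {ε, θ, ι}.
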